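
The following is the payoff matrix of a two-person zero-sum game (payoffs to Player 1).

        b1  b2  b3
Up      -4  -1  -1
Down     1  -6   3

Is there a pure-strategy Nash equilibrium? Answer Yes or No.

No

Row minima: Up → -4, Down → -6; maximin = -4.
Column maxima: b1 → 1, b2 → -1, b3 → 3; minimax = -1.
-4 ≠ -1, so no pure-strategy equilibrium exists.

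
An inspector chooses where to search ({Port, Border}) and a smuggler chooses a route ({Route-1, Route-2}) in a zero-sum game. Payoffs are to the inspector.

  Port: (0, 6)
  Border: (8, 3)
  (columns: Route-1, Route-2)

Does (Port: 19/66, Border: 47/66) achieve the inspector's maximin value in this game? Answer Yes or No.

No

Against Route-1 this mix gives (19/66)·0 + (47/66)·8 = 188/33.
Against Route-2 this mix gives (19/66)·6 + (47/66)·3 = 85/22.
The smuggler will play Route-2, holding the inspector to 85/22. Shifting weight toward the row that does better against Route-2 would raise this floor (the equalizing mix achieves 48/11 against both Route-2 and Route-1), so the proposed strategy is not optimal.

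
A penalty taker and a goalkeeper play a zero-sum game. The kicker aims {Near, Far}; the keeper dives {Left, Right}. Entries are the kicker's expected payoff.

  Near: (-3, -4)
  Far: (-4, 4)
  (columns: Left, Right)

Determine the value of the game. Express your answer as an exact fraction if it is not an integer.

Row minima: Near → -4, Far → -4; maximin = -4.
Column maxima: Left → -3, Right → 4; minimax = -3.
-4 ≠ -3, so there is no saddle point; optimal play is mixed.
Let the kicker play Near with probability p. Expected payoff against Left: (-3)p + (-4)(1−p) = p − 4; against Right: (-4)p + 4(1−p) = −8p + 4.
Setting these equal: p − 4 = −8p + 4 ⇒ 9p = 8 ⇒ p = 8/9, and the value is (1)·(8/9) − 4 = -28/9.
For the keeper: with q = P(Left), equating Near's and Far's payoffs gives q − 4 = −8q + 4 ⇒ q = 8/9.

-28/9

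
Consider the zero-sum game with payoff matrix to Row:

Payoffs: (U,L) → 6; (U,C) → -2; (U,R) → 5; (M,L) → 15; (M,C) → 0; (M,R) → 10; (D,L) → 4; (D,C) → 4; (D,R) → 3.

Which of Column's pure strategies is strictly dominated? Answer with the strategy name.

L

R holds Row's payoff strictly below L in every row: 5 < 6, 10 < 15, 3 < 4.
So L is strictly dominated for Column.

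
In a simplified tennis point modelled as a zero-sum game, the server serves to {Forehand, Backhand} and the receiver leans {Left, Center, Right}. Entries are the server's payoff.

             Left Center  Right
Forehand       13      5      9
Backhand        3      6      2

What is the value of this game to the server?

11/2

Row minima: Forehand → 5, Backhand → 2; maximin = 5.
Column maxima: Left → 13, Center → 6, Right → 9; minimax = 6.
5 ≠ 6, so there is no saddle point; optimal play is mixed.
Left is strictly dominated by Right (it gives the server strictly more in every row), so the receiver never plays it.
On the remaining 2×2 (Forehand, Backhand vs Center, Right):
Let the server play Forehand with probability p. Expected payoff against Center: 5p + 6(1−p) = −p + 6; against Right: 9p + 2(1−p) = 7p + 2.
Setting these equal: −p + 6 = 7p + 2 ⇒ −8p = -4 ⇒ p = 1/2, and the value is (-1)·(1/2) + 6 = 11/2.
For the receiver: with q = P(Center), equating Forehand's and Backhand's payoffs gives −4q + 9 = 4q + 2 ⇒ q = 7/8.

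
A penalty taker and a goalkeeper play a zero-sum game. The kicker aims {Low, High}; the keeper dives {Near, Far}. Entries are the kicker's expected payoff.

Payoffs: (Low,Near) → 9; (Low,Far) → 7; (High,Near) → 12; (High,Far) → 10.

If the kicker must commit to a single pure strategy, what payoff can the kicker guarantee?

Row minima: Low → 7, High → 10.
The best of these is 10.

10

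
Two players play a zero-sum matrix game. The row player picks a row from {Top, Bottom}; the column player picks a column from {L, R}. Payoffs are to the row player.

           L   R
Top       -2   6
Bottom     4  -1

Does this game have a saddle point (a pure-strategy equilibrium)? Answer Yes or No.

Row minima: Top → -2, Bottom → -1; maximin = -1.
Column maxima: L → 4, R → 6; minimax = 4.
-1 ≠ 4, so no pure-strategy equilibrium exists.

No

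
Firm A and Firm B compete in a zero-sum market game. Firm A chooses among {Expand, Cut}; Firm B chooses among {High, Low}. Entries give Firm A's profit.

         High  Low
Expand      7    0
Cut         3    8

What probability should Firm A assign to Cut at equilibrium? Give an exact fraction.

Row minima: Expand → 0, Cut → 3; maximin = 3.
Column maxima: High → 7, Low → 8; minimax = 7.
3 ≠ 7, so there is no saddle point; optimal play is mixed.
Let Firm A play Expand with probability p. Expected payoff against High: 7p + 3(1−p) = 4p + 3; against Low: 0p + 8(1−p) = −8p + 8.
Setting these equal: 4p + 3 = −8p + 8 ⇒ 12p = 5 ⇒ p = 5/12, and the value is (4)·(5/12) + 3 = 14/3.
For Firm B: with q = P(High), equating Expand's and Cut's payoffs gives 7q = −5q + 8 ⇒ q = 2/3.

7/12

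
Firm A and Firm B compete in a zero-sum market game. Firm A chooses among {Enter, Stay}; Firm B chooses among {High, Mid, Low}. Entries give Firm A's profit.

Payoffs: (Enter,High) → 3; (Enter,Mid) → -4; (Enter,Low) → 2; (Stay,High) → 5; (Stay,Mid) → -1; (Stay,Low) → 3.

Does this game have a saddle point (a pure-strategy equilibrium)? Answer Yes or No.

Row minima: Enter → -4, Stay → -1; maximin = -1.
Column maxima: High → 5, Mid → -1, Low → 3; minimax = -1.
maximin = minimax = -1, so a saddle point exists.

Yes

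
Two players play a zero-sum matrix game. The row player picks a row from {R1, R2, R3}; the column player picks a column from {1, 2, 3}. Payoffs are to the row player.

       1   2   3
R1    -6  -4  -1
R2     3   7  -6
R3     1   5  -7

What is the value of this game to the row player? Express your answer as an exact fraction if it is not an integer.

Row minima: R1 → -6, R2 → -6, R3 → -7; maximin = -6.
Column maxima: 1 → 3, 2 → 7, 3 → -1; minimax = -1.
-6 ≠ -1, so there is no saddle point; optimal play is mixed.
R3 is strictly dominated by R2, so the row player never plays it.
2 is strictly dominated by 1 (it gives the row player strictly more in every row), so the column player never plays it.
On the remaining 2×2 (R1, R2 vs 1, 3):
Let the row player play R1 with probability p. Expected payoff against 1: (-6)p + 3(1−p) = −9p + 3; against 3: (-1)p + (-6)(1−p) = 5p − 6.
Setting these equal: −9p + 3 = 5p − 6 ⇒ −14p = -9 ⇒ p = 9/14, and the value is (-9)·(9/14) + 3 = -39/14.
For the column player: with q = P(1), equating R1's and R2's payoffs gives −5q − 1 = 9q − 6 ⇒ q = 5/14.

-39/14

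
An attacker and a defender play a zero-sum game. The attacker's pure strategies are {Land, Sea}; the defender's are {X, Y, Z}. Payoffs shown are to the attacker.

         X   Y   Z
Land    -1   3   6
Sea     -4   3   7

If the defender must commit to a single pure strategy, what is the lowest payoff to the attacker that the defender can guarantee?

Column maxima: X → -1, Y → 3, Z → 7.
The smallest of these is -1.

-1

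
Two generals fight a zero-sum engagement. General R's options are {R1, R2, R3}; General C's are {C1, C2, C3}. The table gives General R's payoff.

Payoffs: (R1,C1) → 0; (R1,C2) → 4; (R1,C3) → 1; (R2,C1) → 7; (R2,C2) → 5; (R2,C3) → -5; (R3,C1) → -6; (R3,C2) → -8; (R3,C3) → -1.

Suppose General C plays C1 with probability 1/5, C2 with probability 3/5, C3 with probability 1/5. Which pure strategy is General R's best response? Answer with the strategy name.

R2

Expected payoff of R1: (1/5)·0 + (3/5)·4 + (1/5)·1 = 13/5.
Expected payoff of R2: (1/5)·7 + (3/5)·5 + (1/5)·(-5) = 17/5.
Expected payoff of R3: (1/5)·(-6) + (3/5)·(-8) + (1/5)·(-1) = -31/5.
The largest is 17/5, so General R's best response is R2.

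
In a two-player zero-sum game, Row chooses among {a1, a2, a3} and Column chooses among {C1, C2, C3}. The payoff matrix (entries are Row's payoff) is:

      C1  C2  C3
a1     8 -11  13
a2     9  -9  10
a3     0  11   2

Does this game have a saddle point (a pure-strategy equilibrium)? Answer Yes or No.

No

Row minima: a1 → -11, a2 → -9, a3 → 0; maximin = 0.
Column maxima: C1 → 9, C2 → 11, C3 → 13; minimax = 9.
0 ≠ 9, so no pure-strategy equilibrium exists.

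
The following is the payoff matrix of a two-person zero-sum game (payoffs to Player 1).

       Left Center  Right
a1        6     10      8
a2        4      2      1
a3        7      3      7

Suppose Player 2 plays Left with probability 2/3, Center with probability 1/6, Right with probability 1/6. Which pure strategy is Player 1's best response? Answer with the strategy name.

a1

Expected payoff of a1: (2/3)·6 + (1/6)·10 + (1/6)·8 = 7.
Expected payoff of a2: (2/3)·4 + (1/6)·2 + (1/6)·1 = 19/6.
Expected payoff of a3: (2/3)·7 + (1/6)·3 + (1/6)·7 = 19/3.
The largest is 7, so Player 1's best response is a1.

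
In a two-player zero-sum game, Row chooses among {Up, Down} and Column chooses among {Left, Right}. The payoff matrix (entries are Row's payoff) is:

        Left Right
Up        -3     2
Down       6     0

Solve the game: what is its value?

12/11

Row minima: Up → -3, Down → 0; maximin = 0.
Column maxima: Left → 6, Right → 2; minimax = 2.
0 ≠ 2, so there is no saddle point; optimal play is mixed.
Let Row play Up with probability p. Expected payoff against Left: (-3)p + 6(1−p) = −9p + 6; against Right: 2p + 0(1−p) = 2p.
Setting these equal: −9p + 6 = 2p ⇒ −11p = -6 ⇒ p = 6/11, and the value is (-9)·(6/11) + 6 = 12/11.
For Column: with q = P(Left), equating Up's and Down's payoffs gives −5q + 2 = 6q ⇒ q = 2/11.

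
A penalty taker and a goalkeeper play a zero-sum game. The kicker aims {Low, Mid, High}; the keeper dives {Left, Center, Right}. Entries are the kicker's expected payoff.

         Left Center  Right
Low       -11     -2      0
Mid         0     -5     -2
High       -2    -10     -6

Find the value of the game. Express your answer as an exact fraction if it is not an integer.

-55/14

Row minima: Low → -11, Mid → -5, High → -10; maximin = -5.
Column maxima: Left → 0, Center → -2, Right → 0; minimax = -2.
-5 ≠ -2, so there is no saddle point; optimal play is mixed.
High is strictly dominated by Mid, so the kicker never plays it.
Right is strictly dominated by Center (it gives the kicker strictly more in every row), so the keeper never plays it.
On the remaining 2×2 (Low, Mid vs Left, Center):
Let the kicker play Low with probability p. Expected payoff against Left: (-11)p + 0(1−p) = −11p; against Center: (-2)p + (-5)(1−p) = 3p − 5.
Setting these equal: −11p = 3p − 5 ⇒ −14p = -5 ⇒ p = 5/14, and the value is (-11)·(5/14) = -55/14.
For the keeper: with q = P(Left), equating Low's and Mid's payoffs gives −9q − 2 = 5q − 5 ⇒ q = 3/14.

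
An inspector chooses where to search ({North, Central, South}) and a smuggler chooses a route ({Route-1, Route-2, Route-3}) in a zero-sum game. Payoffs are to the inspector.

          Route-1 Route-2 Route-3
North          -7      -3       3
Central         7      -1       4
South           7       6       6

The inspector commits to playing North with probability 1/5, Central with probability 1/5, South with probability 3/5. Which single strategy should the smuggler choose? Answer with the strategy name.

Route-2

If the smuggler plays Route-1, the inspector's expected payoff is (1/5)·(-7) + (1/5)·7 + (3/5)·7 = 21/5.
If the smuggler plays Route-2, the inspector's expected payoff is (1/5)·(-3) + (1/5)·(-1) + (3/5)·6 = 14/5.
If the smuggler plays Route-3, the inspector's expected payoff is (1/5)·3 + (1/5)·4 + (3/5)·6 = 5.
The smuggler minimizes the inspector's payoff; the smallest is 14/5, so the best response is Route-2.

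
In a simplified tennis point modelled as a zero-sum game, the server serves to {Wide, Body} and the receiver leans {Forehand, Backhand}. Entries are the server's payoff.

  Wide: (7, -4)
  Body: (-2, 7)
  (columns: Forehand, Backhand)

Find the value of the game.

Row minima: Wide → -4, Body → -2; maximin = -2.
Column maxima: Forehand → 7, Backhand → 7; minimax = 7.
-2 ≠ 7, so there is no saddle point; optimal play is mixed.
Let the server play Wide with probability p. Expected payoff against Forehand: 7p + (-2)(1−p) = 9p − 2; against Backhand: (-4)p + 7(1−p) = −11p + 7.
Setting these equal: 9p − 2 = −11p + 7 ⇒ 20p = 9 ⇒ p = 9/20, and the value is (9)·(9/20) − 2 = 41/20.
For the receiver: with q = P(Forehand), equating Wide's and Body's payoffs gives 11q − 4 = −9q + 7 ⇒ q = 11/20.

41/20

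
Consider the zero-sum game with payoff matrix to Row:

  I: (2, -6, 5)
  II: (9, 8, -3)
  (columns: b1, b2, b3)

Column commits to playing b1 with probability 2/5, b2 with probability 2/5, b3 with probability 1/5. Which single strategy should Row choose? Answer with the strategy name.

II

Expected payoff of I: (2/5)·2 + (2/5)·(-6) + (1/5)·5 = -3/5.
Expected payoff of II: (2/5)·9 + (2/5)·8 + (1/5)·(-3) = 31/5.
The largest is 31/5, so Row's best response is II.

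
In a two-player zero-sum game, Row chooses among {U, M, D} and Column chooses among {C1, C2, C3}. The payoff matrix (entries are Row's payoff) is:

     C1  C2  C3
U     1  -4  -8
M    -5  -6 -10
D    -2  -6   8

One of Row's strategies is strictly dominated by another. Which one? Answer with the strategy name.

M

U gives a strictly higher payoff than M against every column: 1 > -5, -4 > -6, -8 > -10.
So M is strictly dominated and Row never plays it.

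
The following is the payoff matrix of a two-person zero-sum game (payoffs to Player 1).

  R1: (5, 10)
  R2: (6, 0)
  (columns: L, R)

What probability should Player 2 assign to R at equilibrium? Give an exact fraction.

1/11

Row minima: R1 → 5, R2 → 0; maximin = 5.
Column maxima: L → 6, R → 10; minimax = 6.
5 ≠ 6, so there is no saddle point; optimal play is mixed.
Let Player 1 play R1 with probability p. Expected payoff against L: 5p + 6(1−p) = −p + 6; against R: 10p + 0(1−p) = 10p.
Setting these equal: −p + 6 = 10p ⇒ −11p = -6 ⇒ p = 6/11, and the value is (-1)·(6/11) + 6 = 60/11.
For Player 2: with q = P(L), equating R1's and R2's payoffs gives −5q + 10 = 6q ⇒ q = 10/11.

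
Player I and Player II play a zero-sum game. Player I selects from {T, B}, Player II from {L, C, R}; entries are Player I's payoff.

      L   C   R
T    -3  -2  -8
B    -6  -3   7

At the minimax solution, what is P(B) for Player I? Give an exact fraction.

Row minima: T → -8, B → -6; maximin = -6.
Column maxima: L → -3, C → -2, R → 7; minimax = -3.
-6 ≠ -3, so there is no saddle point; optimal play is mixed.
C is strictly dominated by L (it gives Player I strictly more in every row), so Player II never plays it.
On the remaining 2×2 (T, B vs L, R):
Let Player I play T with probability p. Expected payoff against L: (-3)p + (-6)(1−p) = 3p − 6; against R: (-8)p + 7(1−p) = −15p + 7.
Setting these equal: 3p − 6 = −15p + 7 ⇒ 18p = 13 ⇒ p = 13/18, and the value is (3)·(13/18) − 6 = -23/6.
For Player II: with q = P(L), equating T's and B's payoffs gives 5q − 8 = −13q + 7 ⇒ q = 5/6.

5/18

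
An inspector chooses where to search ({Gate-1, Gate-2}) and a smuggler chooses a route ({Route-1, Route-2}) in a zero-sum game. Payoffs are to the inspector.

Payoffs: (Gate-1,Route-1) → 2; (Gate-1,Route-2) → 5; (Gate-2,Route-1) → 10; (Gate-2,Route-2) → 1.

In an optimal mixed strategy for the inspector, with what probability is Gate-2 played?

1/4

Row minima: Gate-1 → 2, Gate-2 → 1; maximin = 2.
Column maxima: Route-1 → 10, Route-2 → 5; minimax = 5.
2 ≠ 5, so there is no saddle point; optimal play is mixed.
Let the inspector play Gate-1 with probability p. Expected payoff against Route-1: 2p + 10(1−p) = −8p + 10; against Route-2: 5p + 1(1−p) = 4p + 1.
Setting these equal: −8p + 10 = 4p + 1 ⇒ −12p = -9 ⇒ p = 3/4, and the value is (-8)·(3/4) + 10 = 4.
For the smuggler: with q = P(Route-1), equating Gate-1's and Gate-2's payoffs gives −3q + 5 = 9q + 1 ⇒ q = 1/3.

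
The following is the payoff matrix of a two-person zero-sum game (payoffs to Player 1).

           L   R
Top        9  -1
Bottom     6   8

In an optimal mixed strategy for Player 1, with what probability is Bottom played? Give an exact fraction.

5/6

Row minima: Top → -1, Bottom → 6; maximin = 6.
Column maxima: L → 9, R → 8; minimax = 8.
6 ≠ 8, so there is no saddle point; optimal play is mixed.
Let Player 1 play Top with probability p. Expected payoff against L: 9p + 6(1−p) = 3p + 6; against R: (-1)p + 8(1−p) = −9p + 8.
Setting these equal: 3p + 6 = −9p + 8 ⇒ 12p = 2 ⇒ p = 1/6, and the value is (3)·(1/6) + 6 = 13/2.
For Player 2: with q = P(L), equating Top's and Bottom's payoffs gives 10q − 1 = −2q + 8 ⇒ q = 3/4.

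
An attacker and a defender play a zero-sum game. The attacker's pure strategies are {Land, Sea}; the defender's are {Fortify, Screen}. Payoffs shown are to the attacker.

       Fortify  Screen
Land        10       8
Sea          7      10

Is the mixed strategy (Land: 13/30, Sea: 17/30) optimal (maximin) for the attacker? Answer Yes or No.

No

Against Fortify this mix gives (13/30)·10 + (17/30)·7 = 83/10.
Against Screen this mix gives (13/30)·8 + (17/30)·10 = 137/15.
The defender will play Fortify, holding the attacker to 83/10. Shifting weight toward the row that does better against Fortify would raise this floor (the equalizing mix achieves 44/5 against both Fortify and Screen), so the proposed strategy is not optimal.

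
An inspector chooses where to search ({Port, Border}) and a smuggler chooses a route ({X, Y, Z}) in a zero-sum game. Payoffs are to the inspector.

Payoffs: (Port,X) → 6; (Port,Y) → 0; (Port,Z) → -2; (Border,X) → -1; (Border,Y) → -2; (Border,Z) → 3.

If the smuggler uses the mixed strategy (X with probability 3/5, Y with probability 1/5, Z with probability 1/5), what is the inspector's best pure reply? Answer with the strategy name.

Expected payoff of Port: (3/5)·6 + (1/5)·0 + (1/5)·(-2) = 16/5.
Expected payoff of Border: (3/5)·(-1) + (1/5)·(-2) + (1/5)·3 = -2/5.
The largest is 16/5, so the inspector's best response is Port.

Port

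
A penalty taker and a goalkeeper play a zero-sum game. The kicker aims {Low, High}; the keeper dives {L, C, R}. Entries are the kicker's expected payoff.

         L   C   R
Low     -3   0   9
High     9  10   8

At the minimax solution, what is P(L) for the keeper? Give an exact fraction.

1/13

Row minima: Low → -3, High → 8; maximin = 8.
Column maxima: L → 9, C → 10, R → 9; minimax = 9.
8 ≠ 9, so there is no saddle point; optimal play is mixed.
C is strictly dominated by L (it gives the kicker strictly more in every row), so the keeper never plays it.
On the remaining 2×2 (Low, High vs L, R):
Let the kicker play Low with probability p. Expected payoff against L: (-3)p + 9(1−p) = −12p + 9; against R: 9p + 8(1−p) = p + 8.
Setting these equal: −12p + 9 = p + 8 ⇒ −13p = -1 ⇒ p = 1/13, and the value is (-12)·(1/13) + 9 = 105/13.
For the keeper: with q = P(L), equating Low's and High's payoffs gives −12q + 9 = q + 8 ⇒ q = 1/13.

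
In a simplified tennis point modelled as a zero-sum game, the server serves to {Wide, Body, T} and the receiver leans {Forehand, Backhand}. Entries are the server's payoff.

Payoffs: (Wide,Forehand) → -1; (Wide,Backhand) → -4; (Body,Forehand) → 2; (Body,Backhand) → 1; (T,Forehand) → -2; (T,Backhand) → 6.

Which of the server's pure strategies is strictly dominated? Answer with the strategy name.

Body gives a strictly higher payoff than Wide against every column: 2 > -1, 1 > -4.
So Wide is strictly dominated and the server never plays it.

Wide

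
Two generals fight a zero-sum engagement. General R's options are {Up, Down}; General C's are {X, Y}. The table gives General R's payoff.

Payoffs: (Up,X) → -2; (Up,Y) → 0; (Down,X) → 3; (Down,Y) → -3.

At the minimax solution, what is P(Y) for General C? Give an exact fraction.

5/8

Row minima: Up → -2, Down → -3; maximin = -2.
Column maxima: X → 3, Y → 0; minimax = 0.
-2 ≠ 0, so there is no saddle point; optimal play is mixed.
Let General R play Up with probability p. Expected payoff against X: (-2)p + 3(1−p) = −5p + 3; against Y: 0p + (-3)(1−p) = 3p − 3.
Setting these equal: −5p + 3 = 3p − 3 ⇒ −8p = -6 ⇒ p = 3/4, and the value is (-5)·(3/4) + 3 = -3/4.
For General C: with q = P(X), equating Up's and Down's payoffs gives −2q = 6q − 3 ⇒ q = 3/8.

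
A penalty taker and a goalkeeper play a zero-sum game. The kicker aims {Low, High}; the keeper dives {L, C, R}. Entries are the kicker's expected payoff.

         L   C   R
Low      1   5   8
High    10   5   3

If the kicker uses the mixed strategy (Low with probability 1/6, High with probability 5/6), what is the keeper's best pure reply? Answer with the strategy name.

R

If the keeper plays L, the kicker's expected payoff is (1/6)·1 + (5/6)·10 = 17/2.
If the keeper plays C, the kicker's expected payoff is (1/6)·5 + (5/6)·5 = 5.
If the keeper plays R, the kicker's expected payoff is (1/6)·8 + (5/6)·3 = 23/6.
The keeper minimizes the kicker's payoff; the smallest is 23/6, so the best response is R.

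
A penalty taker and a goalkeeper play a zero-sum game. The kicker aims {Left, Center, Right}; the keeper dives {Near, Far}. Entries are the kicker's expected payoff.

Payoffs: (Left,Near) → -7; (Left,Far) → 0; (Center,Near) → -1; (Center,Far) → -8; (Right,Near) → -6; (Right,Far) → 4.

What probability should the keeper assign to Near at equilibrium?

Row minima: Left → -7, Center → -8, Right → -6; maximin = -6.
Column maxima: Near → -1, Far → 4; minimax = -1.
-6 ≠ -1, so there is no saddle point; optimal play is mixed.
Left is strictly dominated by Right, so the kicker never plays it.
On the remaining 2×2 (Center, Right vs Near, Far):
Let the kicker play Center with probability p. Expected payoff against Near: (-1)p + (-6)(1−p) = 5p − 6; against Far: (-8)p + 4(1−p) = −12p + 4.
Setting these equal: 5p − 6 = −12p + 4 ⇒ 17p = 10 ⇒ p = 10/17, and the value is (5)·(10/17) − 6 = -52/17.
For the keeper: with q = P(Near), equating Center's and Right's payoffs gives 7q − 8 = −10q + 4 ⇒ q = 12/17.

12/17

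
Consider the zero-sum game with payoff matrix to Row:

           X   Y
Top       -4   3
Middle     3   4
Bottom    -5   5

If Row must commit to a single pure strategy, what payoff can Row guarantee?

Row minima: Top → -4, Middle → 3, Bottom → -5.
The best of these is 3.

3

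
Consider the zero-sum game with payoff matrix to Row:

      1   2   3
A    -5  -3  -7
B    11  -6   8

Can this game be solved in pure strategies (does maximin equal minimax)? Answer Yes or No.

Row minima: A → -7, B → -6; maximin = -6.
Column maxima: 1 → 11, 2 → -3, 3 → 8; minimax = -3.
-6 ≠ -3, so no pure-strategy equilibrium exists.

No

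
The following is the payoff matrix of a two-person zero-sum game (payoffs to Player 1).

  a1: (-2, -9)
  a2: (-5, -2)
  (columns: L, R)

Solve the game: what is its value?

-41/10

Row minima: a1 → -9, a2 → -5; maximin = -5.
Column maxima: L → -2, R → -2; minimax = -2.
-5 ≠ -2, so there is no saddle point; optimal play is mixed.
Let Player 1 play a1 with probability p. Expected payoff against L: (-2)p + (-5)(1−p) = 3p − 5; against R: (-9)p + (-2)(1−p) = −7p − 2.
Setting these equal: 3p − 5 = −7p − 2 ⇒ 10p = 3 ⇒ p = 3/10, and the value is (3)·(3/10) − 5 = -41/10.
For Player 2: with q = P(L), equating a1's and a2's payoffs gives 7q − 9 = −3q − 2 ⇒ q = 7/10.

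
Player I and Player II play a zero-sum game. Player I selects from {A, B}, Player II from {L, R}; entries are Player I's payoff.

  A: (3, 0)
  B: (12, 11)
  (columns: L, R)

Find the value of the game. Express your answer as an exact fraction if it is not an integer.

11

Row minima: A → 0, B → 11; maximin = 11.
Column maxima: L → 12, R → 11; minimax = 11.
Since maximin = minimax = 11, there is a saddle point and the value is 11.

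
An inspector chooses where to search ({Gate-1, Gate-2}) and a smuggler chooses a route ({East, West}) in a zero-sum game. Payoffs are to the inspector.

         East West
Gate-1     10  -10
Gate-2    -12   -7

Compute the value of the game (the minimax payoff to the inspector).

Row minima: Gate-1 → -10, Gate-2 → -12; maximin = -10.
Column maxima: East → 10, West → -7; minimax = -7.
-10 ≠ -7, so there is no saddle point; optimal play is mixed.
Let the inspector play Gate-1 with probability p. Expected payoff against East: 10p + (-12)(1−p) = 22p − 12; against West: (-10)p + (-7)(1−p) = −3p − 7.
Setting these equal: 22p − 12 = −3p − 7 ⇒ 25p = 5 ⇒ p = 1/5, and the value is (22)·(1/5) − 12 = -38/5.
For the smuggler: with q = P(East), equating Gate-1's and Gate-2's payoffs gives 20q − 10 = −5q − 7 ⇒ q = 3/25.

-38/5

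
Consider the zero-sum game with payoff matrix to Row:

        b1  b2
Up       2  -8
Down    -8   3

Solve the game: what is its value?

-58/21

Row minima: Up → -8, Down → -8; maximin = -8.
Column maxima: b1 → 2, b2 → 3; minimax = 2.
-8 ≠ 2, so there is no saddle point; optimal play is mixed.
Let Row play Up with probability p. Expected payoff against b1: 2p + (-8)(1−p) = 10p − 8; against b2: (-8)p + 3(1−p) = −11p + 3.
Setting these equal: 10p − 8 = −11p + 3 ⇒ 21p = 11 ⇒ p = 11/21, and the value is (10)·(11/21) − 8 = -58/21.
For Column: with q = P(b1), equating Up's and Down's payoffs gives 10q − 8 = −11q + 3 ⇒ q = 11/21.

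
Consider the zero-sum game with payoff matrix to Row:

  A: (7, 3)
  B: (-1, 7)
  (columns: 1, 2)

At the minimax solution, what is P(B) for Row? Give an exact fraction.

1/3

Row minima: A → 3, B → -1; maximin = 3.
Column maxima: 1 → 7, 2 → 7; minimax = 7.
3 ≠ 7, so there is no saddle point; optimal play is mixed.
Let Row play A with probability p. Expected payoff against 1: 7p + (-1)(1−p) = 8p − 1; against 2: 3p + 7(1−p) = −4p + 7.
Setting these equal: 8p − 1 = −4p + 7 ⇒ 12p = 8 ⇒ p = 2/3, and the value is (8)·(2/3) − 1 = 13/3.
For Column: with q = P(1), equating A's and B's payoffs gives 4q + 3 = −8q + 7 ⇒ q = 1/3.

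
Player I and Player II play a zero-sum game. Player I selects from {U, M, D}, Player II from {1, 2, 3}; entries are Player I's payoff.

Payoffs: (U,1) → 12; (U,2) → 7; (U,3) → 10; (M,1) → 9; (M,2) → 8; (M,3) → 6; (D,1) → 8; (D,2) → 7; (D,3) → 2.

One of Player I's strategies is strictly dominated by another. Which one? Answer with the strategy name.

D

M gives a strictly higher payoff than D against every column: 9 > 8, 8 > 7, 6 > 2.
So D is strictly dominated and Player I never plays it.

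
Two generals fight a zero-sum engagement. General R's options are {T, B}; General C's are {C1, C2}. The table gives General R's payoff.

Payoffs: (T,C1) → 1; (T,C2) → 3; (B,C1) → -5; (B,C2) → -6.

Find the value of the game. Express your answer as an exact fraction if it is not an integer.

1

Row minima: T → 1, B → -6; maximin = 1.
Column maxima: C1 → 1, C2 → 3; minimax = 1.
Since maximin = minimax = 1, there is a saddle point and the value is 1.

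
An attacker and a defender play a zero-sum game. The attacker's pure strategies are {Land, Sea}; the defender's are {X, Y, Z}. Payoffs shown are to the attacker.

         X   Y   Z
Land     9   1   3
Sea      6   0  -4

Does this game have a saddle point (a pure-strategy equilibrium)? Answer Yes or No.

Row minima: Land → 1, Sea → -4; maximin = 1.
Column maxima: X → 9, Y → 1, Z → 3; minimax = 1.
maximin = minimax = 1, so a saddle point exists.

Yes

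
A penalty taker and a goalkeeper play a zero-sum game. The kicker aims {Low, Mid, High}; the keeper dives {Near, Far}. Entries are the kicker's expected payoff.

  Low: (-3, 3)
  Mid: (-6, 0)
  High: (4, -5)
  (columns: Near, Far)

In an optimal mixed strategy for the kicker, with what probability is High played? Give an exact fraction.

Row minima: Low → -3, Mid → -6, High → -5; maximin = -3.
Column maxima: Near → 4, Far → 3; minimax = 3.
-3 ≠ 3, so there is no saddle point; optimal play is mixed.
Mid is strictly dominated by Low, so the kicker never plays it.
On the remaining 2×2 (Low, High vs Near, Far):
Let the kicker play Low with probability p. Expected payoff against Near: (-3)p + 4(1−p) = −7p + 4; against Far: 3p + (-5)(1−p) = 8p − 5.
Setting these equal: −7p + 4 = 8p − 5 ⇒ −15p = -9 ⇒ p = 3/5, and the value is (-7)·(3/5) + 4 = -1/5.
For the keeper: with q = P(Near), equating Low's and High's payoffs gives −6q + 3 = 9q − 5 ⇒ q = 8/15.

2/5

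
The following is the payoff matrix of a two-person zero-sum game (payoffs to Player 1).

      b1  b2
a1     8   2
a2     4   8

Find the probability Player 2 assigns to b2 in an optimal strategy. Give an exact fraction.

Row minima: a1 → 2, a2 → 4; maximin = 4.
Column maxima: b1 → 8, b2 → 8; minimax = 8.
4 ≠ 8, so there is no saddle point; optimal play is mixed.
Let Player 1 play a1 with probability p. Expected payoff against b1: 8p + 4(1−p) = 4p + 4; against b2: 2p + 8(1−p) = −6p + 8.
Setting these equal: 4p + 4 = −6p + 8 ⇒ 10p = 4 ⇒ p = 2/5, and the value is (4)·(2/5) + 4 = 28/5.
For Player 2: with q = P(b1), equating a1's and a2's payoffs gives 6q + 2 = −4q + 8 ⇒ q = 3/5.

2/5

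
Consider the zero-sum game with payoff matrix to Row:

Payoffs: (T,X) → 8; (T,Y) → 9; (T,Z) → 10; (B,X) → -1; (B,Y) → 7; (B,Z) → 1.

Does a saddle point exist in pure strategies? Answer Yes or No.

Row minima: T → 8, B → -1; maximin = 8.
Column maxima: X → 8, Y → 9, Z → 10; minimax = 8.
maximin = minimax = 8, so a saddle point exists.

Yes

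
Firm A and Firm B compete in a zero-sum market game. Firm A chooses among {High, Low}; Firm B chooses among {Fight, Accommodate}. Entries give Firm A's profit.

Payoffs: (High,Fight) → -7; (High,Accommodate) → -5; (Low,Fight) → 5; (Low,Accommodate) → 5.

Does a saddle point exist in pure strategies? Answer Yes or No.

Row minima: High → -7, Low → 5; maximin = 5.
Column maxima: Fight → 5, Accommodate → 5; minimax = 5.
maximin = minimax = 5, so a saddle point exists.

Yes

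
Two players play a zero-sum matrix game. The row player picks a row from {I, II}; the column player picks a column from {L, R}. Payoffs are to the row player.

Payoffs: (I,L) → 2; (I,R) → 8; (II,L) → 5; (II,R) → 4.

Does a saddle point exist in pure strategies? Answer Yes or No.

No

Row minima: I → 2, II → 4; maximin = 4.
Column maxima: L → 5, R → 8; minimax = 5.
4 ≠ 5, so no pure-strategy equilibrium exists.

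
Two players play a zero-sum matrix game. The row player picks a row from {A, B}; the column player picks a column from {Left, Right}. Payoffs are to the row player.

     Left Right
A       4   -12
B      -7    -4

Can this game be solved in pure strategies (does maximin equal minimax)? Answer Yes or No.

No

Row minima: A → -12, B → -7; maximin = -7.
Column maxima: Left → 4, Right → -4; minimax = -4.
-7 ≠ -4, so no pure-strategy equilibrium exists.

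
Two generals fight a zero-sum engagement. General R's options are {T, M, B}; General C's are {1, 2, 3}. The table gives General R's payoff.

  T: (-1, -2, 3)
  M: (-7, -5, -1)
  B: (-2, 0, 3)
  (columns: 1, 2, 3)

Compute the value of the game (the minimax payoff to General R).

Row minima: T → -2, M → -7, B → -2; maximin = -2.
Column maxima: 1 → -1, 2 → 0, 3 → 3; minimax = -1.
-2 ≠ -1, so there is no saddle point; optimal play is mixed.
M is strictly dominated by T, so General R never plays it.
3 is strictly dominated by 1 (it gives General R strictly more in every row), so General C never plays it.
On the remaining 2×2 (T, B vs 1, 2):
Let General R play T with probability p. Expected payoff against 1: (-1)p + (-2)(1−p) = p − 2; against 2: (-2)p + 0(1−p) = −2p.
Setting these equal: p − 2 = −2p ⇒ 3p = 2 ⇒ p = 2/3, and the value is (1)·(2/3) − 2 = -4/3.
For General C: with q = P(1), equating T's and B's payoffs gives q − 2 = −2q ⇒ q = 2/3.

-4/3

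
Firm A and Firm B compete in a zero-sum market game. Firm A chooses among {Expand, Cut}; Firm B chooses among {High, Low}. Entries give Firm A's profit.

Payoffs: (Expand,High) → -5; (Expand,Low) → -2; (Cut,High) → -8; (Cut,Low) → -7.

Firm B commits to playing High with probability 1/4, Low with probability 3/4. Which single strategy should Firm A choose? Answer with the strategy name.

Expand

Expected payoff of Expand: (1/4)·(-5) + (3/4)·(-2) = -11/4.
Expected payoff of Cut: (1/4)·(-8) + (3/4)·(-7) = -29/4.
The largest is -11/4, so Firm A's best response is Expand.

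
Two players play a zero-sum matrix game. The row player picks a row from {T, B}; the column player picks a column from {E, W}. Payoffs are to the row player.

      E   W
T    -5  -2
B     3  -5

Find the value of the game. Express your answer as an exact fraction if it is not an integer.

-31/11

Row minima: T → -5, B → -5; maximin = -5.
Column maxima: E → 3, W → -2; minimax = -2.
-5 ≠ -2, so there is no saddle point; optimal play is mixed.
Let the row player play T with probability p. Expected payoff against E: (-5)p + 3(1−p) = −8p + 3; against W: (-2)p + (-5)(1−p) = 3p − 5.
Setting these equal: −8p + 3 = 3p − 5 ⇒ −11p = -8 ⇒ p = 8/11, and the value is (-8)·(8/11) + 3 = -31/11.
For the column player: with q = P(E), equating T's and B's payoffs gives −3q − 2 = 8q − 5 ⇒ q = 3/11.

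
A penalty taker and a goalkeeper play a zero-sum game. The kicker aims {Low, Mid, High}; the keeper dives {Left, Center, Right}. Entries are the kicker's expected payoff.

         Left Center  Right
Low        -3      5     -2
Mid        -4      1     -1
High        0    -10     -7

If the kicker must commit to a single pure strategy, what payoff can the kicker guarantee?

-3

Row minima: Low → -3, Mid → -4, High → -10.
The best of these is -3.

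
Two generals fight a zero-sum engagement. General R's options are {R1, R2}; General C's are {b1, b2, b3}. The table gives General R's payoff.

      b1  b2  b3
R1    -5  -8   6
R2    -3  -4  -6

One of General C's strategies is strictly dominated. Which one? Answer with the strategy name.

b2 holds General R's payoff strictly below b1 in every row: -8 < -5, -4 < -3.
So b1 is strictly dominated for General C.

b1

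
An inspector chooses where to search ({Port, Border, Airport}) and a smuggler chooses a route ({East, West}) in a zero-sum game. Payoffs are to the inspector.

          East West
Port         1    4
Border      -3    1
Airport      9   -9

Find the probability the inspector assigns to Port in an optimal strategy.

6/7

Row minima: Port → 1, Border → -3, Airport → -9; maximin = 1.
Column maxima: East → 9, West → 4; minimax = 4.
1 ≠ 4, so there is no saddle point; optimal play is mixed.
Border is strictly dominated by Port, so the inspector never plays it.
On the remaining 2×2 (Port, Airport vs East, West):
Let the inspector play Port with probability p. Expected payoff against East: 1p + 9(1−p) = −8p + 9; against West: 4p + (-9)(1−p) = 13p − 9.
Setting these equal: −8p + 9 = 13p − 9 ⇒ −21p = -18 ⇒ p = 6/7, and the value is (-8)·(6/7) + 9 = 15/7.
For the smuggler: with q = P(East), equating Port's and Airport's payoffs gives −3q + 4 = 18q − 9 ⇒ q = 13/21.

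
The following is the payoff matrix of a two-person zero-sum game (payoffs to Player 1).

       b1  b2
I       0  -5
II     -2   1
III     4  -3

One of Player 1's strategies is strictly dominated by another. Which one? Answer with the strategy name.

III gives a strictly higher payoff than I against every column: 4 > 0, -3 > -5.
So I is strictly dominated and Player 1 never plays it.

I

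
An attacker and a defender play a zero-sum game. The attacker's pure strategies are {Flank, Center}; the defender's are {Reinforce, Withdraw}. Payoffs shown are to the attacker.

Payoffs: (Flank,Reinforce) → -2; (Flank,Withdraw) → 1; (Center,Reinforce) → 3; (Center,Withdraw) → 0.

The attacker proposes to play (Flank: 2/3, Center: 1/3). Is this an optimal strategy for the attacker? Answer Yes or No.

Against Reinforce this mix gives (2/3)·(-2) + (1/3)·3 = -1/3.
Against Withdraw this mix gives (2/3)·1 + (1/3)·0 = 2/3.
The defender will play Reinforce, holding the attacker to -1/3. Shifting weight toward the row that does better against Reinforce would raise this floor (the equalizing mix achieves 1/2 against both Reinforce and Withdraw), so the proposed strategy is not optimal.

No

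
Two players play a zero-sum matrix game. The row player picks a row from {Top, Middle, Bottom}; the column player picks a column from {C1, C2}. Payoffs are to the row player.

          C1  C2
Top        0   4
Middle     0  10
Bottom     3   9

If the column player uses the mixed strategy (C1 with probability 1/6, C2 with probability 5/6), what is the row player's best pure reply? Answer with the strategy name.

Middle

Expected payoff of Top: (1/6)·0 + (5/6)·4 = 10/3.
Expected payoff of Middle: (1/6)·0 + (5/6)·10 = 25/3.
Expected payoff of Bottom: (1/6)·3 + (5/6)·9 = 8.
The largest is 25/3, so the row player's best response is Middle.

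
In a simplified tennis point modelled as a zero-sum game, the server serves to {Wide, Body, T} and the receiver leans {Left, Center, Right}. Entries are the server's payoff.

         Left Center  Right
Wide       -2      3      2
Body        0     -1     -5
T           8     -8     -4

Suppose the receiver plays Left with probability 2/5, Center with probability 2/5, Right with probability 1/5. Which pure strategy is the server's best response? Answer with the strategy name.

Expected payoff of Wide: (2/5)·(-2) + (2/5)·3 + (1/5)·2 = 4/5.
Expected payoff of Body: (2/5)·0 + (2/5)·(-1) + (1/5)·(-5) = -7/5.
Expected payoff of T: (2/5)·8 + (2/5)·(-8) + (1/5)·(-4) = -4/5.
The largest is 4/5, so the server's best response is Wide.

Wide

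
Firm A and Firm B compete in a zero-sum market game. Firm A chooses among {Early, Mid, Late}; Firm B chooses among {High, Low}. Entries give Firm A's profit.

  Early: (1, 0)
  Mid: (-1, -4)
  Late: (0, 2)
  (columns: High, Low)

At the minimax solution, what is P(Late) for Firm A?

1/3

Row minima: Early → 0, Mid → -4, Late → 0; maximin = 0.
Column maxima: High → 1, Low → 2; minimax = 1.
0 ≠ 1, so there is no saddle point; optimal play is mixed.
Mid is strictly dominated by Early, so Firm A never plays it.
On the remaining 2×2 (Early, Late vs High, Low):
Let Firm A play Early with probability p. Expected payoff against High: 1p + 0(1−p) = p; against Low: 0p + 2(1−p) = −2p + 2.
Setting these equal: p = −2p + 2 ⇒ 3p = 2 ⇒ p = 2/3, and the value is (1)·(2/3) = 2/3.
For Firm B: with q = P(High), equating Early's and Late's payoffs gives q = −2q + 2 ⇒ q = 2/3.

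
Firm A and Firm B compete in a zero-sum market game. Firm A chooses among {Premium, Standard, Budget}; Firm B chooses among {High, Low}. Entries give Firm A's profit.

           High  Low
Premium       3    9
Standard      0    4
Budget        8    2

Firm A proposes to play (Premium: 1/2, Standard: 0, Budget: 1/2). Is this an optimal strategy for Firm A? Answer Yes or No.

Yes

Against High this mix gives (1/2)·3 + (1/2)·8 = 11/2.
Against Low this mix gives (1/2)·9 + (1/2)·2 = 11/2.
All of Firm B's active replies (High, Low) yield 11/2, and no column does worse for Firm A. The mix makes Firm B indifferent and guarantees 11/2, so it is optimal.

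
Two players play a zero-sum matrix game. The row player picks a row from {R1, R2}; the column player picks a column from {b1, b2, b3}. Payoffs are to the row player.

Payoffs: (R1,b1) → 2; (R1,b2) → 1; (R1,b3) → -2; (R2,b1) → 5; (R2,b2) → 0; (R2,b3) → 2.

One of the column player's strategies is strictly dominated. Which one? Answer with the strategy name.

b1

b2 holds the row player's payoff strictly below b1 in every row: 1 < 2, 0 < 5.
So b1 is strictly dominated for the column player.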